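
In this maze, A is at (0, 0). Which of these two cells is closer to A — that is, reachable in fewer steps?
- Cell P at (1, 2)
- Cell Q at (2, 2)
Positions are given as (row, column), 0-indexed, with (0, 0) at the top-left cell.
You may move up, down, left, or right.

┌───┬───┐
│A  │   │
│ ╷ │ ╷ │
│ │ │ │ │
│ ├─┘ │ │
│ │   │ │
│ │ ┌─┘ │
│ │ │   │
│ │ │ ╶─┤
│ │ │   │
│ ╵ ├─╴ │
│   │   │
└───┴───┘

Shortest path A → P at (1, 2): 11 steps
Shortest path A → Q at (2, 2): 10 steps

Q is closer (10 steps vs 11 steps).

Path to P:

┌───┬───┐
│A  │   │
│ ╷ │ ╷ │
│↓│ │P│ │
│ ├─┘ │ │
│↓│↱ ↑│ │
│ │ ┌─┘ │
│↓│↑│   │
│ │ │ ╶─┤
│↓│↑│   │
│ ╵ ├─╴ │
│↳ ↑│   │
└───┴───┘

Path to Q:

┌───┬───┐
│A  │   │
│ ╷ │ ╷ │
│↓│ │ │ │
│ ├─┘ │ │
│↓│↱ Q│ │
│ │ ┌─┘ │
│↓│↑│   │
│ │ │ ╶─┤
│↓│↑│   │
│ ╵ ├─╴ │
│↳ ↑│   │
└───┴───┘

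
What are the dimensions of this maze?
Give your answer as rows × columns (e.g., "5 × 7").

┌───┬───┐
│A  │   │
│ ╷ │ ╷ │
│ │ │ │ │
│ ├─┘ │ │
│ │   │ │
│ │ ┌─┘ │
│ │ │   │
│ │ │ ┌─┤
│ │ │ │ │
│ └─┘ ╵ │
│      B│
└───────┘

Counting the maze dimensions:
Rows (vertical): 6
Columns (horizontal): 4
Dimensions: 6 × 4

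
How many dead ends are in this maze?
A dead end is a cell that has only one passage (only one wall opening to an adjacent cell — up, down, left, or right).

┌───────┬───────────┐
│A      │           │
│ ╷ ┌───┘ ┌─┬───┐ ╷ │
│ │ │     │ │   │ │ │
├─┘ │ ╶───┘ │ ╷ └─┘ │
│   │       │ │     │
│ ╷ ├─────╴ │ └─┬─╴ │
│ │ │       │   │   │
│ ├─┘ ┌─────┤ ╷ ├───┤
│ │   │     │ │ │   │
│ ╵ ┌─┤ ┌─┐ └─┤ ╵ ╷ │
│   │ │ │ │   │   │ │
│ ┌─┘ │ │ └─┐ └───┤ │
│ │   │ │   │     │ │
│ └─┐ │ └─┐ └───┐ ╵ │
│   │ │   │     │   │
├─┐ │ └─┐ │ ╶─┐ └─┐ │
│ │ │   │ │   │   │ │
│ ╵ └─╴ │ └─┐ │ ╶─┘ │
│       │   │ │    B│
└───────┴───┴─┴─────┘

Checking each cell for number of passages:

Dead ends found at positions:
  (0, 3)
  (1, 0)
  (1, 5)
  (1, 8)
  (3, 1)
  (3, 8)
  (4, 6)
  (5, 2)
  (5, 4)
  (6, 1)
  (8, 0)
  (8, 8)
  (9, 5)
  (9, 6)
Total dead ends: 14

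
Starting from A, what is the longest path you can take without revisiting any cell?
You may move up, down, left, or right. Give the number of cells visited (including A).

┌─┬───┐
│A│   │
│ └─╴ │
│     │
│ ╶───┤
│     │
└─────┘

Finding longest simple path using DFS:
Start: (0, 0)
Longest path visits 6 cells
Path: A → down → right → right → up → left

Solution:

┌─┬───┐
│A│B ↰│
│ └─╴ │
│↳ → ↑│
│ ╶───┤
│     │
└─────┘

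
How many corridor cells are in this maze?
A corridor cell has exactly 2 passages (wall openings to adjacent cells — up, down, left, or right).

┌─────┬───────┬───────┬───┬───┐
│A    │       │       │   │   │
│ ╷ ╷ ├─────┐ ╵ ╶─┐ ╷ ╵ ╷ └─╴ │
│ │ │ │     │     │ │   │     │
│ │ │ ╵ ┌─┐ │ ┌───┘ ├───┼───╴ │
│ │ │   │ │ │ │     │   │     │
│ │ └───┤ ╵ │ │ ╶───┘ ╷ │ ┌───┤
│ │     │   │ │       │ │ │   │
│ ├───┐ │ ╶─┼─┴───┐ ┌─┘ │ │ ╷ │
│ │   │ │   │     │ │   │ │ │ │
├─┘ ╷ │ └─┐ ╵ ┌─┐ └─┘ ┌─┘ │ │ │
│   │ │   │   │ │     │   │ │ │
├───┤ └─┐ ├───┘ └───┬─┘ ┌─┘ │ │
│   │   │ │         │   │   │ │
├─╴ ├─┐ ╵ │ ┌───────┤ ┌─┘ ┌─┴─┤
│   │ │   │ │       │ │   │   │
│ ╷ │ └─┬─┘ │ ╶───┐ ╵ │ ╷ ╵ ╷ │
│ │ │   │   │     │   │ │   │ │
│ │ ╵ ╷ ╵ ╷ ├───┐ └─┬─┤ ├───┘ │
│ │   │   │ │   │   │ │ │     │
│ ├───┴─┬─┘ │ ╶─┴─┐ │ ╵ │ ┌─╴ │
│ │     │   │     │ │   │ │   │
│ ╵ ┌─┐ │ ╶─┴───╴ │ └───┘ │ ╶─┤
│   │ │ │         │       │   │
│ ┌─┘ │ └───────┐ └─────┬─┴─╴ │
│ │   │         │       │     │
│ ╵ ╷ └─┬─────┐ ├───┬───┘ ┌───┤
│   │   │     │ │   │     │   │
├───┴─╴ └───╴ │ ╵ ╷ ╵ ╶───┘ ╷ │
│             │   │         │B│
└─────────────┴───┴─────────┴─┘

Counting cells with exactly 2 passages:
Total corridor cells: 187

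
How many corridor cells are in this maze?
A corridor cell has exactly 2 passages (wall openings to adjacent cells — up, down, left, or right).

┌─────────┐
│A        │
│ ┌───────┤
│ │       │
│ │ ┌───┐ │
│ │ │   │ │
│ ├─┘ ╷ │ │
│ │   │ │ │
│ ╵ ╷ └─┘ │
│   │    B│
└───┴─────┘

Counting cells with exactly 2 passages:
Total corridor cells: 21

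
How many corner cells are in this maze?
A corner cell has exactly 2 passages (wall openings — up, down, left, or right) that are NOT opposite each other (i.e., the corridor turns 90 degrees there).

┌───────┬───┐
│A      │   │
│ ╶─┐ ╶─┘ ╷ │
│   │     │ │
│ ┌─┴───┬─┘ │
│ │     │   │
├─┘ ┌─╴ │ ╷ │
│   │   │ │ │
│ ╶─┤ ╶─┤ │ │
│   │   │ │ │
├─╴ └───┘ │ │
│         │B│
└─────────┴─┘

Counting corner cells (2 non-opposite passages):
Total corners: 16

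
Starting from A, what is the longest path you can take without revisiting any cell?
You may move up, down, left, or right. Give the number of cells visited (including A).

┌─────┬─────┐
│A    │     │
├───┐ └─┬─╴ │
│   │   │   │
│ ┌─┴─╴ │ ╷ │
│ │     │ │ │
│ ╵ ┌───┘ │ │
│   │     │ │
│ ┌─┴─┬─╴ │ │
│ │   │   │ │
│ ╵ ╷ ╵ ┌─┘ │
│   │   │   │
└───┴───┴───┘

Finding longest simple path using DFS:
Start: (0, 0)
Longest path visits 28 cells
Path: A → right → right → down → right → down → left → left → down → left → down → down → right → up → right → down → right → up → right → up → up → up → right → down → down → down → down → left

Solution:

┌─────┬─────┐
│A → ↓│     │
├───┐ └─┬─╴ │
│   │↳ ↓│↱ ↓│
│ ┌─┴─╴ │ ╷ │
│ │↓ ← ↲│↑│↓│
│ ╵ ┌───┘ │ │
│↓ ↲│    ↑│↓│
│ ┌─┴─┬─╴ │ │
│↓│↱ ↓│↱ ↑│↓│
│ ╵ ╷ ╵ ┌─┘ │
│↳ ↑│↳ ↑│B ↲│
└───┴───┴───┘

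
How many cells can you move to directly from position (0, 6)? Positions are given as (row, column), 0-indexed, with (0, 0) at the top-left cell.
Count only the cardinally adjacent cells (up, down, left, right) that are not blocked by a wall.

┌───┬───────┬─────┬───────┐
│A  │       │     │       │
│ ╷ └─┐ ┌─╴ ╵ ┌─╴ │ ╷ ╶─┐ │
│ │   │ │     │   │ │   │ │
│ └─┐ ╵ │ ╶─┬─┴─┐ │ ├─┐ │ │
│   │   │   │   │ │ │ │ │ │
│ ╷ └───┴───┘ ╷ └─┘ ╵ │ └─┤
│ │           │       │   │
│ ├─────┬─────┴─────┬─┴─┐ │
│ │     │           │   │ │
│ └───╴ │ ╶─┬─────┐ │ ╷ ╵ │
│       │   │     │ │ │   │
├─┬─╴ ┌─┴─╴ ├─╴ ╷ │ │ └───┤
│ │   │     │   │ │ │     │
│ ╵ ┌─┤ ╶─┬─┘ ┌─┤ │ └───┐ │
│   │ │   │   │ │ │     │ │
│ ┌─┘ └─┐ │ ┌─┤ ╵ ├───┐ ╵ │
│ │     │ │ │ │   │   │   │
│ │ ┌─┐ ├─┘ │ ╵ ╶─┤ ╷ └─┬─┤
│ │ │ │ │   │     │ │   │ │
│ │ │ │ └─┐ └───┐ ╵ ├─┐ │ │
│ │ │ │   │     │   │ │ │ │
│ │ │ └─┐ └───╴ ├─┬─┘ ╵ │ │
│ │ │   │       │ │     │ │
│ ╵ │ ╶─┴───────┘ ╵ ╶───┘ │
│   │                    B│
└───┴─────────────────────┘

Checking passable neighbors of (0, 6):
Neighbors: (1, 6), (0, 7)
Count: 2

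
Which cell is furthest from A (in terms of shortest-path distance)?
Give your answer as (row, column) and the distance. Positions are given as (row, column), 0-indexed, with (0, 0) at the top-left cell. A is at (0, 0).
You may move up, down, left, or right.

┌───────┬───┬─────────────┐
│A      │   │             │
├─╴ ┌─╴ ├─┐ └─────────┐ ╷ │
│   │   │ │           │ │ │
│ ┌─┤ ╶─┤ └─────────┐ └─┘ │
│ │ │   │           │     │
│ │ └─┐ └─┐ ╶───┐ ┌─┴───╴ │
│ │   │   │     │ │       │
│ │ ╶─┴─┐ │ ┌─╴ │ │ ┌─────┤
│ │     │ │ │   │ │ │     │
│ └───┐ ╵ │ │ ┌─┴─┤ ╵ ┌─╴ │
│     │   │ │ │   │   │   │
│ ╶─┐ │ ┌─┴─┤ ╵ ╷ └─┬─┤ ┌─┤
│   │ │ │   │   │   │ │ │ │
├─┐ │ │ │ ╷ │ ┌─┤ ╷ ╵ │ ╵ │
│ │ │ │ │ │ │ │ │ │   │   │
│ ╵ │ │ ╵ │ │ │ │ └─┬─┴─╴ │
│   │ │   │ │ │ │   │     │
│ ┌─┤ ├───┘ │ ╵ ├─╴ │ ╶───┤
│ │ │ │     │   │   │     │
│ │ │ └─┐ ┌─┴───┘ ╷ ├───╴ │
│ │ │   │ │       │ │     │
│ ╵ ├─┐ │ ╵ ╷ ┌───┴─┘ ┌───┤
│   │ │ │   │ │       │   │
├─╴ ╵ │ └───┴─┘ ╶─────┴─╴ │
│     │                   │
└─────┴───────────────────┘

Computing BFS distances from A to all cells:
Furthest cell: (0, 4)
Distance: 60 steps

Path from A to the furthest cell:

┌───────┬───┬─────────────┐
│A ↓    │B ↰│             │
├─╴ ┌─╴ ├─┐ └─────────┐ ╷ │
│↓ ↲│   │ │↑ ← ← ← ← ↰│ │ │
│ ┌─┤ ╶─┤ └─────────┐ └─┘ │
│↓│ │   │           │↑ ← ↰│
│ │ └─┐ └─┐ ╶───┐ ┌─┴───╴ │
│↓│   │   │     │ │↱ → → ↑│
│ │ ╶─┴─┐ │ ┌─╴ │ │ ┌─────┤
│↓│     │ │ │   │ │↑│↓ ← ↰│
│ └───┐ ╵ │ │ ┌─┴─┤ ╵ ┌─╴ │
│↳ → ↓│   │ │ │   │↑ ↲│↱ ↑│
│ ╶─┐ │ ┌─┴─┤ ╵ ╷ └─┬─┤ ┌─┤
│   │↓│ │   │   │   │ │↑│ │
├─┐ │ │ │ ╷ │ ┌─┤ ╷ ╵ │ ╵ │
│ │ │↓│ │ │ │ │ │ │   │↑ ↰│
│ ╵ │ │ ╵ │ │ │ │ └─┬─┴─╴ │
│   │↓│   │ │ │ │   │↱ → ↑│
│ ┌─┤ ├───┘ │ ╵ ├─╴ │ ╶───┤
│ │ │↓│     │   │   │↑ ← ↰│
│ │ │ └─┐ ┌─┴───┘ ╷ ├───╴ │
│ │ │↳ ↓│ │       │ │↱ → ↑│
│ ╵ ├─┐ │ ╵ ╷ ┌───┴─┘ ┌───┤
│   │ │↓│   │ │↱ → → ↑│   │
├─╴ ╵ │ └───┴─┘ ╶─────┴─╴ │
│     │↳ → → → ↑          │
└─────┴───────────────────┘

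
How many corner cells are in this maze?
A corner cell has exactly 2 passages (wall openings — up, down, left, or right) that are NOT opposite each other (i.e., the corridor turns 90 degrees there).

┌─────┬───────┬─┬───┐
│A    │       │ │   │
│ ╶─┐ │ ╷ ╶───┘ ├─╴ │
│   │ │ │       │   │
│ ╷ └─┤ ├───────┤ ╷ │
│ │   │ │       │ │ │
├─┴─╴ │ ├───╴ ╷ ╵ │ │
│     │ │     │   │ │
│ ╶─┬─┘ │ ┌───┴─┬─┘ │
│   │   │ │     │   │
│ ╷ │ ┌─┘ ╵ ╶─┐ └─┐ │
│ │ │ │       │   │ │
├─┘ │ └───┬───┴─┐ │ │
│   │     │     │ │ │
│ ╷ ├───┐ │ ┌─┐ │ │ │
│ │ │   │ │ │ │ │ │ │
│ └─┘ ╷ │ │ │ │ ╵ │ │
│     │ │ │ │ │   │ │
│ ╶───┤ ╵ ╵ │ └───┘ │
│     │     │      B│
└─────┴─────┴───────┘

Counting corner cells (2 non-opposite passages):
Total corners: 39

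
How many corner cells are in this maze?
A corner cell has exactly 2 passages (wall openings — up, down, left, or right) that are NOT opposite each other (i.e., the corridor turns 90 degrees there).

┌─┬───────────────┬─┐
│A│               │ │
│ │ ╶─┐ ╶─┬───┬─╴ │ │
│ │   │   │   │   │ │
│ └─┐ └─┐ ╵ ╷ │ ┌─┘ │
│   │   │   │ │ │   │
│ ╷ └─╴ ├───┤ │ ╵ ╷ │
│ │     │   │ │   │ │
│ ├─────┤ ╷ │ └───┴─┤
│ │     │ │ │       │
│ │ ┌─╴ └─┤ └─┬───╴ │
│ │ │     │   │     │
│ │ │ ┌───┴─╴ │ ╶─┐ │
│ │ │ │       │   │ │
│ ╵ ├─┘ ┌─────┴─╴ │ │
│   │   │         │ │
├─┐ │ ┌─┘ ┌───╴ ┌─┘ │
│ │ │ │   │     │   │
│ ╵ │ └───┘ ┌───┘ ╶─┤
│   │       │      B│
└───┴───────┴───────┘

Counting corner cells (2 non-opposite passages):
Total corners: 48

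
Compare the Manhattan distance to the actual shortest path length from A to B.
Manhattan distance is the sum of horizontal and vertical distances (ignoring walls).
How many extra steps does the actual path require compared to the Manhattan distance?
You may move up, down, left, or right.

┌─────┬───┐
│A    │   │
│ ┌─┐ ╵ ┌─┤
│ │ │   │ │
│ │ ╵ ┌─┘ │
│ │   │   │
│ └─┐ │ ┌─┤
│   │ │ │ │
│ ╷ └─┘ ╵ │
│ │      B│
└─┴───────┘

Manhattan distance: |4 - 0| + |4 - 0| = 8
Actual path length: 8
Extra steps: 8 - 8 = 0

Solution:

┌─────┬───┐
│A    │   │
│ ┌─┐ ╵ ┌─┤
│↓│ │   │ │
│ │ ╵ ┌─┘ │
│↓│   │   │
│ └─┐ │ ┌─┤
│↳ ↓│ │ │ │
│ ╷ └─┘ ╵ │
│ │↳ → → B│
└─┴───────┘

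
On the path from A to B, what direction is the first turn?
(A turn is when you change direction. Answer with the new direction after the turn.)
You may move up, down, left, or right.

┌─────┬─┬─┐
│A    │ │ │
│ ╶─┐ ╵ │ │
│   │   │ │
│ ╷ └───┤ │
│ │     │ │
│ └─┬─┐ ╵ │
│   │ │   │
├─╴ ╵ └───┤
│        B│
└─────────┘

Directions: down, down, down, right, down, right, right, right
First turn direction: right

Solution:

┌─────┬─┬─┐
│A    │ │ │
│ ╶─┐ ╵ │ │
│↓  │   │ │
│ ╷ └───┤ │
│↓│     │ │
│ └─┬─┐ ╵ │
│↳ ↓│ │   │
├─╴ ╵ └───┤
│  ↳ → → B│
└─────────┘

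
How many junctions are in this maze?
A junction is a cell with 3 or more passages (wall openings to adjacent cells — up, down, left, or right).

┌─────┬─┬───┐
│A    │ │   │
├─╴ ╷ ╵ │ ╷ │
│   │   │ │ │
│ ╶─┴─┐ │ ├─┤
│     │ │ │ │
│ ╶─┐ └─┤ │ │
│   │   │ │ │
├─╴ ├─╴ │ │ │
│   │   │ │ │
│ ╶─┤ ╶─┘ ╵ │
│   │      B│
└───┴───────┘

Checking each cell for number of passages:

Junctions found (3+ passages):
  (0, 1): 3 passages
  (1, 3): 3 passages
  (2, 0): 3 passages
  (5, 4): 3 passages
Total junctions: 4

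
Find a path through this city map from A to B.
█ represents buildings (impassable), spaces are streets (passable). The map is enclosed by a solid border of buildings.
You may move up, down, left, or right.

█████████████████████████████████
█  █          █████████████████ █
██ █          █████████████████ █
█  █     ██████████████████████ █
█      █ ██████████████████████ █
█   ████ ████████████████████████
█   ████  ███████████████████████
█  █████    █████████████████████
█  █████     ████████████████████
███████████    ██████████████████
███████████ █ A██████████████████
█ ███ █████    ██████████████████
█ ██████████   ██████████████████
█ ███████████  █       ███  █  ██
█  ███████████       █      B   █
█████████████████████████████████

Finding the shortest path from A to B:
Movement: cardinal only
Path length: 20 steps
Directions: down → down → down → down → right → right → up → right → right → right → right → right → right → down → right → right → right → right → right → right

Solution:

█████████████████████████████████
█  █          █████████████████ █
██ █          █████████████████ █
█  █     ██████████████████████ █
█      █ ██████████████████████ █
█   ████ ████████████████████████
█   ████  ███████████████████████
█  █████    █████████████████████
█  █████     ████████████████████
███████████    ██████████████████
███████████ █ A██████████████████
█ ███ █████   ↓██████████████████
█ ██████████  ↓██████████████████
█ ███████████ ↓█↱→→→→→↓███  █  ██
█  ███████████↳→↑    █↳→→→→→B   █
█████████████████████████████████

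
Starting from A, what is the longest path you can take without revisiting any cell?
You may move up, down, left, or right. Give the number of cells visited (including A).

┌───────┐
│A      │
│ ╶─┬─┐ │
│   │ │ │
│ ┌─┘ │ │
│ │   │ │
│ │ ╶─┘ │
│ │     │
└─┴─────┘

Finding longest simple path using DFS:
Start: (0, 0)
Longest path visits 12 cells
Path: A → right → right → right → down → down → down → left → left → up → right → up

Solution:

┌───────┐
│A → → ↓│
│ ╶─┬─┐ │
│   │B│↓│
│ ┌─┘ │ │
│ │↱ ↑│↓│
│ │ ╶─┘ │
│ │↑ ← ↲│
└─┴─────┘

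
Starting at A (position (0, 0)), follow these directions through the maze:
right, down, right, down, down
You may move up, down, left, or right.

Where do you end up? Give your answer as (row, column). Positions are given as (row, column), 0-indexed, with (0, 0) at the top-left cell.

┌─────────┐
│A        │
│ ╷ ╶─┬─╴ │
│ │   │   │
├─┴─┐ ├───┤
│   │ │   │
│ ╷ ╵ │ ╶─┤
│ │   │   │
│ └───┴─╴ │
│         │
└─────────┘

Following directions step by step:
Start: (0, 0)
  right: (0, 0) → (0, 1)
  down: (0, 1) → (1, 1)
  right: (1, 1) → (1, 2)
  down: (1, 2) → (2, 2)
  down: (2, 2) → (3, 2)
Final position: (3, 2)

Path taken:

┌─────────┐
│A ↓      │
│ ╷ ╶─┬─╴ │
│ │↳ ↓│   │
├─┴─┐ ├───┤
│   │↓│   │
│ ╷ ╵ │ ╶─┤
│ │  B│   │
│ └───┴─╴ │
│         │
└─────────┘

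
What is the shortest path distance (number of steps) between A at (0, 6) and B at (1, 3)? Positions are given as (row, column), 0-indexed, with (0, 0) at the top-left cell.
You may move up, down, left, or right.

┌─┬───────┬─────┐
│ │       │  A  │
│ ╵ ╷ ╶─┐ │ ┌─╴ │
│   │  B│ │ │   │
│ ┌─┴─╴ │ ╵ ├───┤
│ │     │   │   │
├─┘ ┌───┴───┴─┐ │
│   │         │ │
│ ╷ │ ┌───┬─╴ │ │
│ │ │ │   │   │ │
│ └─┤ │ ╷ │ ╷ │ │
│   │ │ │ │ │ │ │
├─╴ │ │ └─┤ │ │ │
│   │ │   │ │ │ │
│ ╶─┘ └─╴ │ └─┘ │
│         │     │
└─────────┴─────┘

Finding path from (0, 6) to (1, 3):
Path: (0,6) → (0,5) → (1,5) → (2,5) → (2,4) → (1,4) → (0,4) → (0,3) → (0,2) → (1,2) → (1,3)
Distance: 10 steps

Solution:

┌─┬───────┬─────┐
│ │  ↓ ← ↰│↓ A  │
│ ╵ ╷ ╶─┐ │ ┌─╴ │
│   │↳ B│↑│↓│   │
│ ┌─┴─╴ │ ╵ ├───┤
│ │     │↑ ↲│   │
├─┘ ┌───┴───┴─┐ │
│   │         │ │
│ ╷ │ ┌───┬─╴ │ │
│ │ │ │   │   │ │
│ └─┤ │ ╷ │ ╷ │ │
│   │ │ │ │ │ │ │
├─╴ │ │ └─┤ │ │ │
│   │ │   │ │ │ │
│ ╶─┘ └─╴ │ └─┘ │
│         │     │
└─────────┴─────┘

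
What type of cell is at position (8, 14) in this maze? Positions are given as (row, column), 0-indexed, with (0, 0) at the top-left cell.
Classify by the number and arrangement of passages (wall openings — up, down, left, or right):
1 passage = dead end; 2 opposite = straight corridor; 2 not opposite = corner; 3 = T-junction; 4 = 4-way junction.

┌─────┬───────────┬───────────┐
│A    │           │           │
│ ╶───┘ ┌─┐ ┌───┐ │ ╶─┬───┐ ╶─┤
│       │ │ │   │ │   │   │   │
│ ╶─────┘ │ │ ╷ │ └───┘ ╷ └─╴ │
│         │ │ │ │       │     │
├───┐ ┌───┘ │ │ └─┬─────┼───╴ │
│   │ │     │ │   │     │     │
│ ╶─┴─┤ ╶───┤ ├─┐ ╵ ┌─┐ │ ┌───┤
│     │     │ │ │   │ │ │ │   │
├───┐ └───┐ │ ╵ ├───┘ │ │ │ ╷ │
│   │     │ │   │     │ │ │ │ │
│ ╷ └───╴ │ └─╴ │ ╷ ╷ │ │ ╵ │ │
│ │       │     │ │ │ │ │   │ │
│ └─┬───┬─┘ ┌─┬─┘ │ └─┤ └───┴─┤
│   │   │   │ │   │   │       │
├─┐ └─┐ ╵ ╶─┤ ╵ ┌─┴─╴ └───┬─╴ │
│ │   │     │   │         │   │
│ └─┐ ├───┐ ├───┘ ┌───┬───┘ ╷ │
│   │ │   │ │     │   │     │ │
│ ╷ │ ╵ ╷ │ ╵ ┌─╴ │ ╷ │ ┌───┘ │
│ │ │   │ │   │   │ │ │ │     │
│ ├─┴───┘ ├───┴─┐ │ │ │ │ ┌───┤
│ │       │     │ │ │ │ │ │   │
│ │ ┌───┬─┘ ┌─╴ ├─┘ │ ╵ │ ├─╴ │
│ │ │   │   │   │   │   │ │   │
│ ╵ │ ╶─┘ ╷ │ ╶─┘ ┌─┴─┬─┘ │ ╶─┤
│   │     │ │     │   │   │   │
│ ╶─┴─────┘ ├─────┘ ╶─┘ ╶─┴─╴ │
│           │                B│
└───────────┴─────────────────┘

Checking cell at (8, 14):
Number of passages: 3
Cell type: T-junction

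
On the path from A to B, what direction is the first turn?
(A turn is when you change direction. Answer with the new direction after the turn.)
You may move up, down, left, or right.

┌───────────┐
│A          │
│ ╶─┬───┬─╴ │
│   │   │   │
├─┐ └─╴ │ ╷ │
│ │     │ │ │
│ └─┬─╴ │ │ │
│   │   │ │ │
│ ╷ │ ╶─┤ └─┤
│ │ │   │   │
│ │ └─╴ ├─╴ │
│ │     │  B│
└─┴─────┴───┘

Directions: right, right, right, right, right, down, left, down, down, down, right, down
First turn direction: down

Solution:

┌───────────┐
│A → → → → ↓│
│ ╶─┬───┬─╴ │
│   │   │↓ ↲│
├─┐ └─╴ │ ╷ │
│ │     │↓│ │
│ └─┬─╴ │ │ │
│   │   │↓│ │
│ ╷ │ ╶─┤ └─┤
│ │ │   │↳ ↓│
│ │ └─╴ ├─╴ │
│ │     │  B│
└─┴─────┴───┘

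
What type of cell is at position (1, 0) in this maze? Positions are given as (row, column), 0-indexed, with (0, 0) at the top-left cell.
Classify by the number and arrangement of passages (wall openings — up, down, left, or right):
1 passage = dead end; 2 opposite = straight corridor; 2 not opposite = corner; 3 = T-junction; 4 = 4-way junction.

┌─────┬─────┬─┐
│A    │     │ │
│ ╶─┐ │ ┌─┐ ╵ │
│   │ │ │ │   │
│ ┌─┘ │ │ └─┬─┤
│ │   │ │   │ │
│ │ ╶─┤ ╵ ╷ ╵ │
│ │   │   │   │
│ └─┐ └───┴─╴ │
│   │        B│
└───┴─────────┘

Checking cell at (1, 0):
Number of passages: 3
Cell type: T-junction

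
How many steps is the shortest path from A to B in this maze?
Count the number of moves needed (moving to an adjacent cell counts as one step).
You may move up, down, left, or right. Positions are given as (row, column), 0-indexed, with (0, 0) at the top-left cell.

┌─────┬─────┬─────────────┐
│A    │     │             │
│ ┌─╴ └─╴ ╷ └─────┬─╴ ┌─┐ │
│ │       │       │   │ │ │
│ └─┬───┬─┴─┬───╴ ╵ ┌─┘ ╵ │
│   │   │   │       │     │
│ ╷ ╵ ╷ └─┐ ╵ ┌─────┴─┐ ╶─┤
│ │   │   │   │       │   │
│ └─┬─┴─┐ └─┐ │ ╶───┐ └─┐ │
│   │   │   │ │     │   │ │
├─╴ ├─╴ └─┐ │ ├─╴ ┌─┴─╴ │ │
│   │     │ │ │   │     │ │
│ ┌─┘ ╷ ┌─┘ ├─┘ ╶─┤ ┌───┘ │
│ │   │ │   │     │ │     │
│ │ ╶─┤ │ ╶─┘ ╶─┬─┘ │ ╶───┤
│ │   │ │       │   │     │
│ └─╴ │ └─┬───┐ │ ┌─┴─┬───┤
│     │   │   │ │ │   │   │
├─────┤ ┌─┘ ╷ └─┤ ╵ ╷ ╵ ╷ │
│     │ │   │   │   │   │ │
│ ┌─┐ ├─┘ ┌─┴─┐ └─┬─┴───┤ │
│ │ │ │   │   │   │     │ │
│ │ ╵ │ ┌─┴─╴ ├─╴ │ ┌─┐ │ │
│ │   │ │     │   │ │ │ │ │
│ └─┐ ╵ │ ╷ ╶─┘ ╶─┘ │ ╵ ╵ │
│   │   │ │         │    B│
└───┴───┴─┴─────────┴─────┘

Using BFS to find shortest path:
Start: (0, 0), End: (12, 12)
Path found:
(0,0) → (1,0) → (2,0) → (2,1) → (3,1) → (3,2) → (2,2) → (2,3) → (3,3) → (3,4) → (4,4) → (4,5) → (5,5) → (6,5) → (6,4) → (7,4) → (7,5) → (7,6) → (6,6) → (6,7) → (5,7) → (5,8) → (4,8) → (4,7) → (3,7) → (3,8) → (3,9) → (3,10) → (4,10) → (4,11) → (5,11) → (5,10) → (5,9) → (6,9) → (7,9) → (7,8) → (8,8) → (9,8) → (9,9) → (8,9) → (8,10) → (9,10) → (9,11) → (8,11) → (8,12) → (9,12) → (10,12) → (11,12) → (12,12)
Number of steps: 48

Solution:

┌─────┬─────┬─────────────┐
│A    │     │             │
│ ┌─╴ └─╴ ╷ └─────┬─╴ ┌─┐ │
│↓│       │       │   │ │ │
│ └─┬───┬─┴─┬───╴ ╵ ┌─┘ ╵ │
│↳ ↓│↱ ↓│   │       │     │
│ ╷ ╵ ╷ └─┐ ╵ ┌─────┴─┐ ╶─┤
│ │↳ ↑│↳ ↓│   │↱ → → ↓│   │
│ └─┬─┴─┐ └─┐ │ ╶───┐ └─┐ │
│   │   │↳ ↓│ │↑ ↰  │↳ ↓│ │
├─╴ ├─╴ └─┐ │ ├─╴ ┌─┴─╴ │ │
│   │     │↓│ │↱ ↑│↓ ← ↲│ │
│ ┌─┘ ╷ ┌─┘ ├─┘ ╶─┤ ┌───┘ │
│ │   │ │↓ ↲│↱ ↑  │↓│     │
│ │ ╶─┤ │ ╶─┘ ╶─┬─┘ │ ╶───┤
│ │   │ │↳ → ↑  │↓ ↲│     │
│ └─╴ │ └─┬───┐ │ ┌─┴─┬───┤
│     │   │   │ │↓│↱ ↓│↱ ↓│
├─────┤ ┌─┘ ╷ └─┤ ╵ ╷ ╵ ╷ │
│     │ │   │   │↳ ↑│↳ ↑│↓│
│ ┌─┐ ├─┘ ┌─┴─┐ └─┬─┴───┤ │
│ │ │ │   │   │   │     │↓│
│ │ ╵ │ ┌─┴─╴ ├─╴ │ ┌─┐ │ │
│ │   │ │     │   │ │ │ │↓│
│ └─┐ ╵ │ ╷ ╶─┘ ╶─┘ │ ╵ ╵ │
│   │   │ │         │    B│
└───┴───┴─┴─────────┴─────┘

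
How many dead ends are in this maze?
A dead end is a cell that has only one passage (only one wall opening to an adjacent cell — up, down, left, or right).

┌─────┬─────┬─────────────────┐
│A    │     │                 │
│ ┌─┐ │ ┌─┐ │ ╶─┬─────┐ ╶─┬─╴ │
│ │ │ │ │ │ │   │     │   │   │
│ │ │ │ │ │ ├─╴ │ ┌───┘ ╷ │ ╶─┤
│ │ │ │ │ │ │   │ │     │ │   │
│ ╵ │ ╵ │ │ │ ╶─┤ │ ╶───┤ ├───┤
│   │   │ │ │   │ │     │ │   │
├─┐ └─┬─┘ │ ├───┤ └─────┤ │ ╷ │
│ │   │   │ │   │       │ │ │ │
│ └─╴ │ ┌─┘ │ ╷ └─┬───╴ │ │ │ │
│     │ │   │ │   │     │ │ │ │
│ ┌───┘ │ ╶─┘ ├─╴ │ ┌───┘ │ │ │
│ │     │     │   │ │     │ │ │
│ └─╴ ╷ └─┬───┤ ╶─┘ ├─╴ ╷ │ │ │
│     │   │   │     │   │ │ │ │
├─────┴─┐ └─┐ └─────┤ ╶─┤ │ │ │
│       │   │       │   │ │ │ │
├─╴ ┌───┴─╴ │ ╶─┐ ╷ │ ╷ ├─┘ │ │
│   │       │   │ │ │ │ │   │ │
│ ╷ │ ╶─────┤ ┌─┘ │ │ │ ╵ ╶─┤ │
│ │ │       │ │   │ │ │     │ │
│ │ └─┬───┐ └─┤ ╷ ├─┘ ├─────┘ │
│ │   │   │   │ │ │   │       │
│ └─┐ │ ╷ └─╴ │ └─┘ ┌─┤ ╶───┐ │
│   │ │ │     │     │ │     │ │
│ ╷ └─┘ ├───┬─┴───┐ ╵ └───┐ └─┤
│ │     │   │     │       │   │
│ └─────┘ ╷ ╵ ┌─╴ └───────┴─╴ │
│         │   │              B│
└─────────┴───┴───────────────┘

Checking each cell for number of passages:

Dead ends found at positions:
  (1, 1)
  (1, 4)
  (1, 10)
  (2, 14)
  (3, 7)
  (3, 11)
  (4, 0)
  (6, 1)
  (6, 10)
  (7, 5)
  (8, 0)
  (8, 3)
  (8, 12)
  (9, 7)
  (10, 6)
  (10, 9)
  (10, 13)
  (11, 8)
  (12, 2)
  (12, 10)
  (12, 14)
  (13, 12)
  (14, 7)
Total dead ends: 23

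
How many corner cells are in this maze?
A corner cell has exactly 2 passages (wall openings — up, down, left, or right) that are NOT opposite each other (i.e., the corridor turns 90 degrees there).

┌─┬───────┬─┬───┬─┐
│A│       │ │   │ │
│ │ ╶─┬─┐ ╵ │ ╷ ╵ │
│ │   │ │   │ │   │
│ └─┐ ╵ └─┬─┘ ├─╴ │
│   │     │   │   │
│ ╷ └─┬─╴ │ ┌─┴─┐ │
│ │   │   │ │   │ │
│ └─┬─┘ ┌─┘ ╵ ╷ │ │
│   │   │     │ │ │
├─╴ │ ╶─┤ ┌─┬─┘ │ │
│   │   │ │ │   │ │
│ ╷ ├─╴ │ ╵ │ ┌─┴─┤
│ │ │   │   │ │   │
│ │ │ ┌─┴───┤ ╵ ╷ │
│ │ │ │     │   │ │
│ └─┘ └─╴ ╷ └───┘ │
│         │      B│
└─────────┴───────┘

Counting corner cells (2 non-opposite passages):
Total corners: 43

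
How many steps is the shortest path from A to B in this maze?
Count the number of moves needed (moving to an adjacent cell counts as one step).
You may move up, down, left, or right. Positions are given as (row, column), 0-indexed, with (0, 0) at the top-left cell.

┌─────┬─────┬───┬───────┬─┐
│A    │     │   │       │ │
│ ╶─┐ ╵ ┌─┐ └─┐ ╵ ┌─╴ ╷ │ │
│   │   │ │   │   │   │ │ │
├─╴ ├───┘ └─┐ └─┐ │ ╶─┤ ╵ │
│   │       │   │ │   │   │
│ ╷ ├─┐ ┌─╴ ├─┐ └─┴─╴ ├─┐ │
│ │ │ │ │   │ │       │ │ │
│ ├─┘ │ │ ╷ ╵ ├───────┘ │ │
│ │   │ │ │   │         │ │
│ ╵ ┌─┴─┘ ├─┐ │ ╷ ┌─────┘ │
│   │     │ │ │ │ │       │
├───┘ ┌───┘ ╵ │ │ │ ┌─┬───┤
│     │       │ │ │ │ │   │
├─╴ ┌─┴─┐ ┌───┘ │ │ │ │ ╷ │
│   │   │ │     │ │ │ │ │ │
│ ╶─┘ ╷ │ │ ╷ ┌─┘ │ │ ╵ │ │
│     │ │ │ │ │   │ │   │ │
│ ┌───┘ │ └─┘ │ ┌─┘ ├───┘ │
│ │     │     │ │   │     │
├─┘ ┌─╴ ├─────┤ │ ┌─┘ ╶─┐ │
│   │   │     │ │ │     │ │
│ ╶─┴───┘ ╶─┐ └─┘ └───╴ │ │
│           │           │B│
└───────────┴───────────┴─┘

Using BFS to find shortest path:
Start: (0, 0), End: (11, 12)
Path found:
(0,0) → (0,1) → (0,2) → (1,2) → (1,3) → (0,3) → (0,4) → (0,5) → (1,5) → (1,6) → (2,6) → (2,7) → (3,7) → (3,8) → (3,9) → (3,10) → (2,10) → (2,9) → (1,9) → (1,10) → (0,10) → (0,11) → (1,11) → (2,11) → (2,12) → (3,12) → (4,12) → (5,12) → (5,11) → (5,10) → (5,9) → (6,9) → (7,9) → (8,9) → (9,9) → (9,8) → (10,8) → (11,8) → (11,9) → (11,10) → (11,11) → (10,11) → (10,10) → (9,10) → (9,11) → (9,12) → (10,12) → (11,12)
Number of steps: 47

Solution:

┌─────┬─────┬───┬───────┬─┐
│A → ↓│↱ → ↓│   │    ↱ ↓│ │
│ ╶─┐ ╵ ┌─┐ └─┐ ╵ ┌─╴ ╷ │ │
│   │↳ ↑│ │↳ ↓│   │↱ ↑│↓│ │
├─╴ ├───┘ └─┐ └─┐ │ ╶─┤ ╵ │
│   │       │↳ ↓│ │↑ ↰│↳ ↓│
│ ╷ ├─┐ ┌─╴ ├─┐ └─┴─╴ ├─┐ │
│ │ │ │ │   │ │↳ → → ↑│ │↓│
│ ├─┘ │ │ ╷ ╵ ├───────┘ │ │
│ │   │ │ │   │         │↓│
│ ╵ ┌─┴─┘ ├─┐ │ ╷ ┌─────┘ │
│   │     │ │ │ │ │↓ ← ← ↲│
├───┘ ┌───┘ ╵ │ │ │ ┌─┬───┤
│     │       │ │ │↓│ │   │
├─╴ ┌─┴─┐ ┌───┘ │ │ │ │ ╷ │
│   │   │ │     │ │↓│ │ │ │
│ ╶─┘ ╷ │ │ ╷ ┌─┘ │ │ ╵ │ │
│     │ │ │ │ │   │↓│   │ │
│ ┌───┘ │ └─┘ │ ┌─┘ ├───┘ │
│ │     │     │ │↓ ↲│↱ → ↓│
├─┘ ┌─╴ ├─────┤ │ ┌─┘ ╶─┐ │
│   │   │     │ │↓│  ↑ ↰│↓│
│ ╶─┴───┘ ╶─┐ └─┘ └───╴ │ │
│           │    ↳ → → ↑│B│
└───────────┴───────────┴─┘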